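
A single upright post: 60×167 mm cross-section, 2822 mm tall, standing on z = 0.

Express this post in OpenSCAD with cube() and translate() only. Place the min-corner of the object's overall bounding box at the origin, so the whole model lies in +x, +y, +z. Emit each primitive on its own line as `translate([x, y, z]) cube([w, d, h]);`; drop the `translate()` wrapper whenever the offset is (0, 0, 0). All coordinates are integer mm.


cube([60, 167, 2822]);


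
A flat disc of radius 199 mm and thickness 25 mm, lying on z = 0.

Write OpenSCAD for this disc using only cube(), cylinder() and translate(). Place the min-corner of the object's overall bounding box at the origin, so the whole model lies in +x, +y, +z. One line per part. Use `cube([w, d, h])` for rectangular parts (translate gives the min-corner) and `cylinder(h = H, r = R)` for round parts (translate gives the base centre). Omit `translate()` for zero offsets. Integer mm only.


translate([199, 199, 0]) cylinder(h = 25, r = 199);


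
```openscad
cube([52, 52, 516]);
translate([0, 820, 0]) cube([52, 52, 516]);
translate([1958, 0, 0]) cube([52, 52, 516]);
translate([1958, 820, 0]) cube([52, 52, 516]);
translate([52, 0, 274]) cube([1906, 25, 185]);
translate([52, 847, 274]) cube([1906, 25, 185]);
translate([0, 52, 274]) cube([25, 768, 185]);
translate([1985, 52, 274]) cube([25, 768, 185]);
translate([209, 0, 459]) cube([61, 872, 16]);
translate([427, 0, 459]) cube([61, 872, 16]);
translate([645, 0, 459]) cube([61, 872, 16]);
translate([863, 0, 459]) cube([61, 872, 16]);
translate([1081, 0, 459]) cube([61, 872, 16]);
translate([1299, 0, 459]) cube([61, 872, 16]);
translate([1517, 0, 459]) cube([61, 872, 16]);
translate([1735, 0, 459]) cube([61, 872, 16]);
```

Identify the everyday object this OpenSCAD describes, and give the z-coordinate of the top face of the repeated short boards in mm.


A bed frame. The slat-top height is 475 mm.

Four posts, four rails, and a row of slats — a bed frame. Slats sit on the rails at z = 274 + 185 = 459; with slat thickness 16, the top is 475 mm.


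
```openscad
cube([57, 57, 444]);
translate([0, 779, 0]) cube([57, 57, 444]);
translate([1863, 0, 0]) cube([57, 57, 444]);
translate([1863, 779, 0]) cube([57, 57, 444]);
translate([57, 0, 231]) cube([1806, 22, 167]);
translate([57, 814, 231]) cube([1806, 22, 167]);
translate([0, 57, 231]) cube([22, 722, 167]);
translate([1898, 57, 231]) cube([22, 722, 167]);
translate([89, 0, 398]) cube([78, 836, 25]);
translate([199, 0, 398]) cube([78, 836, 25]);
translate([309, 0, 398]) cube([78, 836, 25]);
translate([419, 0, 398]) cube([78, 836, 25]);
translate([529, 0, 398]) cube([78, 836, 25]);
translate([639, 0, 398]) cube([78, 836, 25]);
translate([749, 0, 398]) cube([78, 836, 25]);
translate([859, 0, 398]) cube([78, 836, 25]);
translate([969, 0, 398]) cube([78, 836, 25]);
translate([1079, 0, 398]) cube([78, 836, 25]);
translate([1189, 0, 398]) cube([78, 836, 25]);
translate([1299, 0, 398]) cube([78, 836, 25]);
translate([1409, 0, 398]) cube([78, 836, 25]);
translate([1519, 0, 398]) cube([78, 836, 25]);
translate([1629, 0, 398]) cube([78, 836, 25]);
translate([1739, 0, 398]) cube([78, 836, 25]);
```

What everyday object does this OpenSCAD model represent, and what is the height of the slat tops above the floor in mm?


A bed frame. The slat-top height is 423 mm.

Four posts, four rails, and a row of slats — a bed frame. Slats sit on the rails at z = 231 + 167 = 398; with slat thickness 25, the top is 423 mm.


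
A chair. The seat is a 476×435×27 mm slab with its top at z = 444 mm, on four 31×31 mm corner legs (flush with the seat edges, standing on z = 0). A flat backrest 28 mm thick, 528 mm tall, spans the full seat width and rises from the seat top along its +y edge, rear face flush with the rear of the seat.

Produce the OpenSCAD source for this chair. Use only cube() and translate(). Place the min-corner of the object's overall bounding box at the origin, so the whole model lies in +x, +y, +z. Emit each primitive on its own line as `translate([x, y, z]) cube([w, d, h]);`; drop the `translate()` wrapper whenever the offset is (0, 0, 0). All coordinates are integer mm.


translate([0, 0, 417]) cube([476, 435, 27]);
cube([31, 31, 417]);
translate([445, 0, 0]) cube([31, 31, 417]);
translate([0, 404, 0]) cube([31, 31, 417]);
translate([445, 404, 0]) cube([31, 31, 417]);
translate([0, 407, 444]) cube([476, 28, 528]);


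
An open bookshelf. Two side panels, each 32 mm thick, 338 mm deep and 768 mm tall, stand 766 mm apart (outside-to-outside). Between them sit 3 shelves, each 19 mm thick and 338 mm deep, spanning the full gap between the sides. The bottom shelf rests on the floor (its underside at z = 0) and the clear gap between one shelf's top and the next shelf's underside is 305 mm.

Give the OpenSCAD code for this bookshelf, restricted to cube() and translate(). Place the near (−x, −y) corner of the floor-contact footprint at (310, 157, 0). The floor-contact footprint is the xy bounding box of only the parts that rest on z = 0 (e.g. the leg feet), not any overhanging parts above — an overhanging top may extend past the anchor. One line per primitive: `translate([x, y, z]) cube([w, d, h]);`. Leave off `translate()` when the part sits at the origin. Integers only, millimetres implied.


translate([310, 157, 0]) cube([32, 338, 768]);
translate([1044, 157, 0]) cube([32, 338, 768]);
translate([342, 157, 0]) cube([702, 338, 19]);
translate([342, 157, 324]) cube([702, 338, 19]);
translate([342, 157, 648]) cube([702, 338, 19]);


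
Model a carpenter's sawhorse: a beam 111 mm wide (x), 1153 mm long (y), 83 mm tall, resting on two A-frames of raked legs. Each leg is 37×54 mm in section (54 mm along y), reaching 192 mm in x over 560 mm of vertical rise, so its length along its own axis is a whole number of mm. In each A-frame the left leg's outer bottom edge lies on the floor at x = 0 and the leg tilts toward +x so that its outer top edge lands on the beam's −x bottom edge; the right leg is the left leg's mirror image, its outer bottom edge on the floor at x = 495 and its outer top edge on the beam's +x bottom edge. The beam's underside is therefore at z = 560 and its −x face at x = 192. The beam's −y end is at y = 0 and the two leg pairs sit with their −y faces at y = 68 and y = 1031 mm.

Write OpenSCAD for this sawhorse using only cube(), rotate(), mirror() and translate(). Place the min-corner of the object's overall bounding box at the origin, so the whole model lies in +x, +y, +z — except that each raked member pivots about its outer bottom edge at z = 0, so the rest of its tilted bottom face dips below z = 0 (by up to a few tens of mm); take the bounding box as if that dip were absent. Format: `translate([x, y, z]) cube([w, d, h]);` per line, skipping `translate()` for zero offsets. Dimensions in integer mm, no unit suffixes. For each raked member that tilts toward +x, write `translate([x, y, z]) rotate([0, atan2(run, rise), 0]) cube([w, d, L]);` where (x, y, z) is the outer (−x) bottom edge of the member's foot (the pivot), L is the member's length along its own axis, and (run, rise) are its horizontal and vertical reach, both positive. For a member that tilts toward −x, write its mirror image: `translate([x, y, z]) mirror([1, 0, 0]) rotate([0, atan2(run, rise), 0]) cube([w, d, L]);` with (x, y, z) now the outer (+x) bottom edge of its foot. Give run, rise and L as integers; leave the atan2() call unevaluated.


// leg length = √(192² + 560²) = 592
// right-leg outer foot x = 2·192 + 111 = 495
// beam min-corner = (192, 0, 560)
translate([192, 0, 560]) cube([111, 1153, 83]);
translate([0, 68, 0]) rotate([0, atan2(192, 560), 0]) cube([37, 54, 592]);
translate([495, 68, 0]) mirror([1, 0, 0]) rotate([0, atan2(192, 560), 0]) cube([37, 54, 592]);
translate([0, 1031, 0]) rotate([0, atan2(192, 560), 0]) cube([37, 54, 592]);
translate([495, 1031, 0]) mirror([1, 0, 0]) rotate([0, atan2(192, 560), 0]) cube([37, 54, 592]);


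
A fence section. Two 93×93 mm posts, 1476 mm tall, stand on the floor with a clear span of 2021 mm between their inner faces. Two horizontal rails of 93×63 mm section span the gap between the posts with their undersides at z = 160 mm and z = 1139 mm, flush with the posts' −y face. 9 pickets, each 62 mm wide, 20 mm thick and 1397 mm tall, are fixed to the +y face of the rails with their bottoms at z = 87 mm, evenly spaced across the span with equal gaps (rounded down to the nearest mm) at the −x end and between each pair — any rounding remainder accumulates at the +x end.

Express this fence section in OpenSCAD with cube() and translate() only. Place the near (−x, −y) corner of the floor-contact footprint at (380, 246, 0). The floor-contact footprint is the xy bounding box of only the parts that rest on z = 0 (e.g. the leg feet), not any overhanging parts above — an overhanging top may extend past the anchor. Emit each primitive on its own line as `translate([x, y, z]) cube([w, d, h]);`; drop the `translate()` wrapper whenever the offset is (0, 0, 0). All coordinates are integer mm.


translate([380, 246, 0]) cube([93, 93, 1476]);
translate([2494, 246, 0]) cube([93, 93, 1476]);
translate([473, 246, 160]) cube([2021, 93, 63]);
translate([473, 246, 1139]) cube([2021, 93, 63]);
translate([619, 339, 87]) cube([62, 20, 1397]);
translate([827, 339, 87]) cube([62, 20, 1397]);
translate([1035, 339, 87]) cube([62, 20, 1397]);
translate([1243, 339, 87]) cube([62, 20, 1397]);
translate([1451, 339, 87]) cube([62, 20, 1397]);
translate([1659, 339, 87]) cube([62, 20, 1397]);
translate([1867, 339, 87]) cube([62, 20, 1397]);
translate([2075, 339, 87]) cube([62, 20, 1397]);
translate([2283, 339, 87]) cube([62, 20, 1397]);


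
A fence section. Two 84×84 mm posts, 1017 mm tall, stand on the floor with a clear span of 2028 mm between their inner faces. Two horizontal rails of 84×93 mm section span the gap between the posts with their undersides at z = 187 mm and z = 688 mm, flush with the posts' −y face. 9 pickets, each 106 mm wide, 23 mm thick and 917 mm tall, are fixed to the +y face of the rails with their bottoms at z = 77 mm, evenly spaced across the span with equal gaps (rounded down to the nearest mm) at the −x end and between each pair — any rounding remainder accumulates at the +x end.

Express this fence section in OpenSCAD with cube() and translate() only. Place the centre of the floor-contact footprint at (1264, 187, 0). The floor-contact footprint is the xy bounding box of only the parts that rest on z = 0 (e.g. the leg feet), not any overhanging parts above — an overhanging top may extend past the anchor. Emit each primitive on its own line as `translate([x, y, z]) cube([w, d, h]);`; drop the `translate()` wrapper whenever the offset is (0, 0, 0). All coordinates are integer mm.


translate([166, 145, 0]) cube([84, 84, 1017]);
translate([2278, 145, 0]) cube([84, 84, 1017]);
translate([250, 145, 187]) cube([2028, 84, 93]);
translate([250, 145, 688]) cube([2028, 84, 93]);
translate([357, 229, 77]) cube([106, 23, 917]);
translate([570, 229, 77]) cube([106, 23, 917]);
translate([783, 229, 77]) cube([106, 23, 917]);
translate([996, 229, 77]) cube([106, 23, 917]);
translate([1209, 229, 77]) cube([106, 23, 917]);
translate([1422, 229, 77]) cube([106, 23, 917]);
translate([1635, 229, 77]) cube([106, 23, 917]);
translate([1848, 229, 77]) cube([106, 23, 917]);
translate([2061, 229, 77]) cube([106, 23, 917]);


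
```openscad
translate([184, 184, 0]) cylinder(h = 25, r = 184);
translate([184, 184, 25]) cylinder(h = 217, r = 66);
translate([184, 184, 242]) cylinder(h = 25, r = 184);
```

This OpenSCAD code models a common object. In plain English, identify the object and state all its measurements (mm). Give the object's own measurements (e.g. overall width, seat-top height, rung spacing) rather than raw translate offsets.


A spool: two coaxial disc flanges of radius 184 mm and thickness 25 mm, joined by a core cylinder of radius 66 mm and height 217 mm. The lower flange rests on z = 0 and the three cylinders share a vertical axis.


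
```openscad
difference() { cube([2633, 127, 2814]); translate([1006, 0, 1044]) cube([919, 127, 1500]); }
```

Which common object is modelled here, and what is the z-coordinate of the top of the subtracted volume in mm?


A wall with a window opening. The window head height is 2544 mm.

A wall with a rectangular opening subtracted — a window. Sill at z = 1044, opening 1500 mm tall, so the head is at 1044 + 1500 = 2544 mm.


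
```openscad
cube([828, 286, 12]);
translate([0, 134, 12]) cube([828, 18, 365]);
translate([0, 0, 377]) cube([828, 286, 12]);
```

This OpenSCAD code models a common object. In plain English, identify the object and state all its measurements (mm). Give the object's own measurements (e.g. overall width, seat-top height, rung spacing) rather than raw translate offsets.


An I-beam lying along x, 828 mm long. Overall section height 389 mm. Two flanges 286 mm wide (y) and 12 mm thick, one on the floor and one at the top; a web 18 mm thick runs between them, centred on the flange width.


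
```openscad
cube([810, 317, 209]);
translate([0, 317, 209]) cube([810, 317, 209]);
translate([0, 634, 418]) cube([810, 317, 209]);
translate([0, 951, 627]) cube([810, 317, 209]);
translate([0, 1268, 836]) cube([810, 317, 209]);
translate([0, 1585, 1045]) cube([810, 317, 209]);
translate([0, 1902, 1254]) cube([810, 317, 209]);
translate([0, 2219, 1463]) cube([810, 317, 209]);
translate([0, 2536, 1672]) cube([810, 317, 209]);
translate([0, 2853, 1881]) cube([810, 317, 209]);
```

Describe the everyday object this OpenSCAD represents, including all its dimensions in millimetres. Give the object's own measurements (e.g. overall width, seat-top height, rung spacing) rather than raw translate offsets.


A straight staircase of 10 solid steps. Each step is 810 mm wide (x), 317 mm deep (y, the going) and 209 mm tall (the rise). The first step rests on the floor; each subsequent step sits one going further in +y and one rise higher in +z, directly behind and above the previous step with no overlap.


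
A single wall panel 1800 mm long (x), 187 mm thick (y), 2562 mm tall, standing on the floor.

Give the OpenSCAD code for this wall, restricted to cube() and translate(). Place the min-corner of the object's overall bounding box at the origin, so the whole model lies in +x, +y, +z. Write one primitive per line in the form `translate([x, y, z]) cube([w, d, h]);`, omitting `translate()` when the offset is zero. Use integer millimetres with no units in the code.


cube([1800, 187, 2562]);


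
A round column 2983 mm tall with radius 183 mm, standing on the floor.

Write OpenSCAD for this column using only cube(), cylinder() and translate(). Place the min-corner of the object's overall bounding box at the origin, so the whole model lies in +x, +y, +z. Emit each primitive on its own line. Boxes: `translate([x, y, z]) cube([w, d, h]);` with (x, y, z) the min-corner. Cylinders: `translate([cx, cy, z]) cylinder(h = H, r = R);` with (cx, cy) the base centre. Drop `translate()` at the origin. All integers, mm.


translate([183, 183, 0]) cylinder(h = 2983, r = 183);


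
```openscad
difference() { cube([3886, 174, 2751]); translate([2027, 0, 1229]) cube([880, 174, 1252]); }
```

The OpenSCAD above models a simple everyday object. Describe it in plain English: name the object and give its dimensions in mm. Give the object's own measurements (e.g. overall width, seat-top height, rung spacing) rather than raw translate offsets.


A wall 3886 mm long (x), 174 mm thick (y), 2751 mm tall, with a rectangular window opening cut through it. The opening is 880 mm wide and 1252 mm tall; its sill is at z = 1229 mm and its near (−x) edge is 2027 mm from the wall's −x end. The opening passes through the full wall thickness.


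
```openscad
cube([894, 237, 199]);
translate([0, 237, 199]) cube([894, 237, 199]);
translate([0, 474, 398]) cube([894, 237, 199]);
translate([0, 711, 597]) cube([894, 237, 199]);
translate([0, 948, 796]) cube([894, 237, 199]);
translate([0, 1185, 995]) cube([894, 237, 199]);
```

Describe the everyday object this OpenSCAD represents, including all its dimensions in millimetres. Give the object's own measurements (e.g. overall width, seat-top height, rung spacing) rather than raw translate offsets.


A straight staircase of 6 solid steps. Each step is 894 mm wide (x), 237 mm deep (y, the going) and 199 mm tall (the rise). The first step rests on the floor; each subsequent step sits one going further in +y and one rise higher in +z, directly behind and above the previous step with no overlap.


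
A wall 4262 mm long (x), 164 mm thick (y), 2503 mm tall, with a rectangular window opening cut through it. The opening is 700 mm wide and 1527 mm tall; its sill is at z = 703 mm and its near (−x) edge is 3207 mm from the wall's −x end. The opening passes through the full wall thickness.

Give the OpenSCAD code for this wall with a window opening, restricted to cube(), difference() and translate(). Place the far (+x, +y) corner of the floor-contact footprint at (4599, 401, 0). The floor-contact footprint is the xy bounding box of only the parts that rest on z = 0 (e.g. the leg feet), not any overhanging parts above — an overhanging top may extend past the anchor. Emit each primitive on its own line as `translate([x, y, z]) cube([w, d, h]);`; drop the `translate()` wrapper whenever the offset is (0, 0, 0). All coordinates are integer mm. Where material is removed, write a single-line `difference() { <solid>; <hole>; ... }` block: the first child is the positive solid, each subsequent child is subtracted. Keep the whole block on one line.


difference() { translate([337, 237, 0]) cube([4262, 164, 2503]); translate([3544, 237, 703]) cube([700, 164, 1527]); }


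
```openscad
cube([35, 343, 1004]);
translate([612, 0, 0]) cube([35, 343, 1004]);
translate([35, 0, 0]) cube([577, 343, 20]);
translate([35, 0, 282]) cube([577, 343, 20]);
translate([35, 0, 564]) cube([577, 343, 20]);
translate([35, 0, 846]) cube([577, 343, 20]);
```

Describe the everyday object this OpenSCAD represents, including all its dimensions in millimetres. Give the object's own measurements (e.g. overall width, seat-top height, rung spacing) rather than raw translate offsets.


An open bookshelf. Two side panels, each 35 mm thick, 343 mm deep and 1004 mm tall, stand 647 mm apart (outside-to-outside). Between them sit 4 shelves, each 20 mm thick and 343 mm deep, spanning the full gap between the sides. The bottom shelf rests on the floor (its underside at z = 0) and the clear gap between one shelf's top and the next shelf's underside is 262 mm.


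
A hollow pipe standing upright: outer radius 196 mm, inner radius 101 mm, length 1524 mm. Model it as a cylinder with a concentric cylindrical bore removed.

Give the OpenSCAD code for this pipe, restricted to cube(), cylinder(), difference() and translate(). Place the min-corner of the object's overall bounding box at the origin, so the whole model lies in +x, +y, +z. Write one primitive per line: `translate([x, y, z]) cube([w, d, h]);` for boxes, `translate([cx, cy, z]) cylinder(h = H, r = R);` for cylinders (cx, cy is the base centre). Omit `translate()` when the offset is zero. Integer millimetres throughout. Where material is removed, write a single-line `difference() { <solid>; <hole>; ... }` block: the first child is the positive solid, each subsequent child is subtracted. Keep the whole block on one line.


difference() { translate([196, 196, 0]) cylinder(h = 1524, r = 196); translate([196, 196, 0]) cylinder(h = 1524, r = 101); }


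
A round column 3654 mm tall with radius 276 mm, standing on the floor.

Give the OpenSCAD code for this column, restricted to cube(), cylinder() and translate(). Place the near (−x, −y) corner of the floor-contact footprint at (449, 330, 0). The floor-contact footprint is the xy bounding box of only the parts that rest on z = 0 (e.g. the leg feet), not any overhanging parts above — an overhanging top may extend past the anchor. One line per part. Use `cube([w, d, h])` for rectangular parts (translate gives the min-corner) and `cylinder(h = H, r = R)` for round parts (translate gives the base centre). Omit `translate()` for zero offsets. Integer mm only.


translate([725, 606, 0]) cylinder(h = 3654, r = 276);


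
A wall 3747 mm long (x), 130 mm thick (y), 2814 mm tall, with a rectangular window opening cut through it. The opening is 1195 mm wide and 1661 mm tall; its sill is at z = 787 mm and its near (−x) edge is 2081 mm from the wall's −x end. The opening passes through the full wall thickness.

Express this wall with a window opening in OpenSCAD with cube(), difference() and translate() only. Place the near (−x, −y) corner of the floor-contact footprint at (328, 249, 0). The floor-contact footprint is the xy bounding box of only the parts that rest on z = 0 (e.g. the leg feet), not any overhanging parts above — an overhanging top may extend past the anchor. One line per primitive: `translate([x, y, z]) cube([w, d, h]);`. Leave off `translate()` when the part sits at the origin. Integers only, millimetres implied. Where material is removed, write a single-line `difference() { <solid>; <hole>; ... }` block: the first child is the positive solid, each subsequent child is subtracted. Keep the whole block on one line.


difference() { translate([328, 249, 0]) cube([3747, 130, 2814]); translate([2409, 249, 787]) cube([1195, 130, 1661]); }


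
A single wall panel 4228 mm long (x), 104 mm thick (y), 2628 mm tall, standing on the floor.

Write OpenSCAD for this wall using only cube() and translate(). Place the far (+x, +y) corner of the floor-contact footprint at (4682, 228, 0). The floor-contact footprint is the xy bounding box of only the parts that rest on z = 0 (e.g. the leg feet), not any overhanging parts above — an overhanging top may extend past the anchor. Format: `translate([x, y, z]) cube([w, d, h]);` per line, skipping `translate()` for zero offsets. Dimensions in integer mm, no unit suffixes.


translate([454, 124, 0]) cube([4228, 104, 2628]);


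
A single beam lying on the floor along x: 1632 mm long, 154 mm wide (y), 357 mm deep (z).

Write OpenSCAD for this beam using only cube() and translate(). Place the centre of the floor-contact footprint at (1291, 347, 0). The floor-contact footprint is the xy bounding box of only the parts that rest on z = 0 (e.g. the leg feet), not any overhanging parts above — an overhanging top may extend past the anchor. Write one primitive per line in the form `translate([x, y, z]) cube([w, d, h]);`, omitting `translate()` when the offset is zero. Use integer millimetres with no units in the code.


translate([475, 270, 0]) cube([1632, 154, 357]);


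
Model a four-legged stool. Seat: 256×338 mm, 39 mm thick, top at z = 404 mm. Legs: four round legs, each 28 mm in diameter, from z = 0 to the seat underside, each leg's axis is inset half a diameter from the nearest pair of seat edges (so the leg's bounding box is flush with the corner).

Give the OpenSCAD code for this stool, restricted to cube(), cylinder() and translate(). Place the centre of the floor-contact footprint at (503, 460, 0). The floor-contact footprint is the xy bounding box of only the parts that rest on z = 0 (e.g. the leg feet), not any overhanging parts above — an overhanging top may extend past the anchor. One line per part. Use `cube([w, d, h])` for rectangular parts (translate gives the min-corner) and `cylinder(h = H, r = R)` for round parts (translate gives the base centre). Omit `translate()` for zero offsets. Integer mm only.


// leg_h = 404 - 39 = 365
translate([375, 291, 365]) cube([256, 338, 39]);
translate([389, 305, 0]) cylinder(h = 365, r = 14);
translate([617, 305, 0]) cylinder(h = 365, r = 14);
translate([389, 615, 0]) cylinder(h = 365, r = 14);
translate([617, 615, 0]) cylinder(h = 365, r = 14);


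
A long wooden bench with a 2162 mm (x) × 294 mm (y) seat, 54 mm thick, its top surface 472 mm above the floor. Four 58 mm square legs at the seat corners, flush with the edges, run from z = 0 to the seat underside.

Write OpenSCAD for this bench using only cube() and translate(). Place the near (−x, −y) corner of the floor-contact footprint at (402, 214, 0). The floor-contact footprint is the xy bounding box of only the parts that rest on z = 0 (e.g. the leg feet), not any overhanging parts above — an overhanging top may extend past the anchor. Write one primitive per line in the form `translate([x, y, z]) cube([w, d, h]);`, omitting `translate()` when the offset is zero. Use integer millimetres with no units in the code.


// leg_h = 472 − 54 = 418
translate([402, 214, 418]) cube([2162, 294, 54]);
translate([402, 214, 0]) cube([58, 58, 418]);
translate([402, 450, 0]) cube([58, 58, 418]);
translate([2506, 214, 0]) cube([58, 58, 418]);
translate([2506, 450, 0]) cube([58, 58, 418]);


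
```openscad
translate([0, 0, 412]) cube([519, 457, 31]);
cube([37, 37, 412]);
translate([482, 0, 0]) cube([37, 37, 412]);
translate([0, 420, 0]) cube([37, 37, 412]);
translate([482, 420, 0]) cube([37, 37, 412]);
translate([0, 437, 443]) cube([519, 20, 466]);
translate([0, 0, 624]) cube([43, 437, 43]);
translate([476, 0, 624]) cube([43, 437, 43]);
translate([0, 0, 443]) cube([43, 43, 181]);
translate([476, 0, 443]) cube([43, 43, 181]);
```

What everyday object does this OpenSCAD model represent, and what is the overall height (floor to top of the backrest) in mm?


A chair. The overall height is 909 mm.

A slab on four corner posts with a tall panel at the back — a chair. The seat slab sits at z = 412 with thickness 31, and the 466 mm backrest starts at the seat top, so the overall height is 412 + 31 + 466 = 909 mm.


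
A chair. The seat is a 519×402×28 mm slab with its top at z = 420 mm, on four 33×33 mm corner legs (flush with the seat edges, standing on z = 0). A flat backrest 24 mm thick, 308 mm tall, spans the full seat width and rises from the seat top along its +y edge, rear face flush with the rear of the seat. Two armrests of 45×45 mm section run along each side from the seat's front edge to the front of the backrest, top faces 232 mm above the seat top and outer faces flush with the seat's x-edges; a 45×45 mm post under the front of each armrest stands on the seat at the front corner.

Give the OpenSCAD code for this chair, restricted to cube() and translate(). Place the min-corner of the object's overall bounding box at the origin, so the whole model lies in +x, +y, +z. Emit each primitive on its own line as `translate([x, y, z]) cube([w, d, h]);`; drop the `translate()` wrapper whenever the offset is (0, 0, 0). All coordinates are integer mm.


translate([0, 0, 392]) cube([519, 402, 28]);
cube([33, 33, 392]);
translate([486, 0, 0]) cube([33, 33, 392]);
translate([0, 369, 0]) cube([33, 33, 392]);
translate([486, 369, 0]) cube([33, 33, 392]);
translate([0, 378, 420]) cube([519, 24, 308]);
translate([0, 0, 607]) cube([45, 378, 45]);
translate([474, 0, 607]) cube([45, 378, 45]);
translate([0, 0, 420]) cube([45, 45, 187]);
translate([474, 0, 420]) cube([45, 45, 187]);


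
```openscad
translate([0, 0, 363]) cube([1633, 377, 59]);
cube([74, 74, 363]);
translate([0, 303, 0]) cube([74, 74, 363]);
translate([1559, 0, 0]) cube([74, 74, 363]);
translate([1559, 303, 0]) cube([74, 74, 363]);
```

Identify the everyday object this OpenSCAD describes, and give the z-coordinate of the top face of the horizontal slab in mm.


A bench. The seat-top height is 422 mm.

A long slab on four corner posts — a bench. The slab sits at z = 363 with thickness 59, so the top is 363 + 59 = 422 mm.


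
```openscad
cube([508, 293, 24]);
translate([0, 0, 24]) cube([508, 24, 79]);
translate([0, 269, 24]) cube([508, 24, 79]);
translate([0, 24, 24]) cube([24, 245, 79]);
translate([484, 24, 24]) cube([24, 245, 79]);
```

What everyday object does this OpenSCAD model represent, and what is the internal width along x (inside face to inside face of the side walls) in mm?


An open box. The internal width is 460 mm.

A 508×293 base slab with four walls standing on it — an open box. The base is 508 mm wide and the walls are 24 mm thick, so the internal width is 508 − 2 × 24 = 460 mm.


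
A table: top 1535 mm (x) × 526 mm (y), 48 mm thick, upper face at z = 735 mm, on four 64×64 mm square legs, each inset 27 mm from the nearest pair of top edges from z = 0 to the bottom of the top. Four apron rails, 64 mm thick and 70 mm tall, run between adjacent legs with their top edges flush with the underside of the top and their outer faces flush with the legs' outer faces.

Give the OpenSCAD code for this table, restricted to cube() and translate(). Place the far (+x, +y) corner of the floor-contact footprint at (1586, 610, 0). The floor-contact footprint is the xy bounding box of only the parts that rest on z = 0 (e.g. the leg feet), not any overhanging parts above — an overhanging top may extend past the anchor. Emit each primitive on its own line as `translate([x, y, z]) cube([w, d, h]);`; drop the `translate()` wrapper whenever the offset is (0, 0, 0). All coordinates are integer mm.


translate([78, 111, 687]) cube([1535, 526, 48]);
translate([105, 138, 0]) cube([64, 64, 687]);
translate([1522, 138, 0]) cube([64, 64, 687]);
translate([105, 546, 0]) cube([64, 64, 687]);
translate([1522, 546, 0]) cube([64, 64, 687]);
translate([169, 138, 617]) cube([1353, 64, 70]);
translate([169, 546, 617]) cube([1353, 64, 70]);
translate([105, 202, 617]) cube([64, 344, 70]);
translate([1522, 202, 617]) cube([64, 344, 70]);


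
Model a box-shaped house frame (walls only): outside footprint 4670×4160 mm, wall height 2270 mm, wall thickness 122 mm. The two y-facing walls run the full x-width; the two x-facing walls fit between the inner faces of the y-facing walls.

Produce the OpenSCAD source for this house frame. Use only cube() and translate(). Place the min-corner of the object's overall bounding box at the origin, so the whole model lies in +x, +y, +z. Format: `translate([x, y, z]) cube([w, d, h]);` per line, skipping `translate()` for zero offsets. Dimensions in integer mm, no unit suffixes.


cube([4670, 122, 2270]);
translate([0, 4038, 0]) cube([4670, 122, 2270]);
translate([0, 122, 0]) cube([122, 3916, 2270]);
translate([4548, 122, 0]) cube([122, 3916, 2270]);


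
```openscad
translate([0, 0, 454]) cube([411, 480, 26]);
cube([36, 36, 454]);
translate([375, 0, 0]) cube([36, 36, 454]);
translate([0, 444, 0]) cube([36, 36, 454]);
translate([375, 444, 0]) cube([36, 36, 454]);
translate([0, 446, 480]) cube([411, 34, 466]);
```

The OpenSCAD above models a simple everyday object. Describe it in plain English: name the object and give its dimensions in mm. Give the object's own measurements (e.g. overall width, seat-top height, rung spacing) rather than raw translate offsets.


A chair. The seat is a 411×480×26 mm slab with its top at z = 480 mm, on four 36×36 mm corner legs (flush with the seat edges, standing on z = 0). A flat backrest 34 mm thick, 466 mm tall, spans the full seat width and rises from the seat top along its +y edge, rear face flush with the rear of the seat.


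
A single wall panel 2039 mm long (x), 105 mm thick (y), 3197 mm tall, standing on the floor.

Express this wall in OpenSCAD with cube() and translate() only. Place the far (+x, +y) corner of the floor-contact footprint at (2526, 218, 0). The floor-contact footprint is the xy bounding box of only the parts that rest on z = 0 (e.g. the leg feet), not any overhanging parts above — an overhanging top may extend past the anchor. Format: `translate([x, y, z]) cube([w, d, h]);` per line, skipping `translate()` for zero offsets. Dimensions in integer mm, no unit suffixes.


translate([487, 113, 0]) cube([2039, 105, 3197]);


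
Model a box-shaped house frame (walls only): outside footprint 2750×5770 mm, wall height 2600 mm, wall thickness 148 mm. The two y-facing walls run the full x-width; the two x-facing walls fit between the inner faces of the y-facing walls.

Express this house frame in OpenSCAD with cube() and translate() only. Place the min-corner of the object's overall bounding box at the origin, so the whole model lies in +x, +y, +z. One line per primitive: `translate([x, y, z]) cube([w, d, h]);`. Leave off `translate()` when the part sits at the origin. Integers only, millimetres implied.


cube([2750, 148, 2600]);
translate([0, 5622, 0]) cube([2750, 148, 2600]);
translate([0, 148, 0]) cube([148, 5474, 2600]);
translate([2602, 148, 0]) cube([148, 5474, 2600]);


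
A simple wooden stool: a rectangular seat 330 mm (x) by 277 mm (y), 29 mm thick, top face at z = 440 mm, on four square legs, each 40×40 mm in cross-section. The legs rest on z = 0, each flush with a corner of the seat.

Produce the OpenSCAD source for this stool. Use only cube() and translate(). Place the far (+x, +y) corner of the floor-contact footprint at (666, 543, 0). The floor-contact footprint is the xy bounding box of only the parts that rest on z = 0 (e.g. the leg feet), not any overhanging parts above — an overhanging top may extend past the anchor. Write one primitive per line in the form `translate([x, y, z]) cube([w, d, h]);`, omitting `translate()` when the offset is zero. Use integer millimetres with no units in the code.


translate([336, 266, 411]) cube([330, 277, 29]);
translate([336, 266, 0]) cube([40, 40, 411]);
translate([626, 266, 0]) cube([40, 40, 411]);
translate([336, 503, 0]) cube([40, 40, 411]);
translate([626, 503, 0]) cube([40, 40, 411]);


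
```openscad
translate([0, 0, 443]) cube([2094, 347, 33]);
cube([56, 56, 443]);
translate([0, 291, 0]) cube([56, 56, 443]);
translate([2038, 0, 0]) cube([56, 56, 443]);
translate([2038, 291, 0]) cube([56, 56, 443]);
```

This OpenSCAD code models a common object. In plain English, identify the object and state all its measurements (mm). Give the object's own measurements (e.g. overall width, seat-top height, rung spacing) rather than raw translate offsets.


A long wooden bench with a 2094 mm (x) × 347 mm (y) seat, 33 mm thick, its top surface 476 mm above the floor. Four 56 mm square legs at the seat corners, flush with the edges, run from z = 0 to the seat underside.


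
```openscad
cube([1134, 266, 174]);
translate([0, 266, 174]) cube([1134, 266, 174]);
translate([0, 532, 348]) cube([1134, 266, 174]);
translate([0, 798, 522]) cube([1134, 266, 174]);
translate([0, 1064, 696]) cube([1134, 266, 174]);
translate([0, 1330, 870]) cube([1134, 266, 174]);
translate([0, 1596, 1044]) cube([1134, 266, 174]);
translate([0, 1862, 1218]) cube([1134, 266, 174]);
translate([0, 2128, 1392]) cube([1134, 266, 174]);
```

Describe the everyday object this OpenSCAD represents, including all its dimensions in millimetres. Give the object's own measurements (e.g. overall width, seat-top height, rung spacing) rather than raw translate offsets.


A straight staircase of 9 solid steps. Each step is 1134 mm wide (x), 266 mm deep (y, the going) and 174 mm tall (the rise). The first step rests on the floor; each subsequent step sits one going further in +y and one rise higher in +z, directly behind and above the previous step with no overlap.


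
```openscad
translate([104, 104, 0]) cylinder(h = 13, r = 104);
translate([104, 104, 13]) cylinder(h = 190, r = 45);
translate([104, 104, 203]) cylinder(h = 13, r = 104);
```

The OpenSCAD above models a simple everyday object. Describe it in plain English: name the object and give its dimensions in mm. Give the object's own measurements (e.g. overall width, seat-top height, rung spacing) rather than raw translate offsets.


A spool: two coaxial disc flanges of radius 104 mm and thickness 13 mm, joined by a core cylinder of radius 45 mm and height 190 mm. The lower flange rests on z = 0 and the three cylinders share a vertical axis.


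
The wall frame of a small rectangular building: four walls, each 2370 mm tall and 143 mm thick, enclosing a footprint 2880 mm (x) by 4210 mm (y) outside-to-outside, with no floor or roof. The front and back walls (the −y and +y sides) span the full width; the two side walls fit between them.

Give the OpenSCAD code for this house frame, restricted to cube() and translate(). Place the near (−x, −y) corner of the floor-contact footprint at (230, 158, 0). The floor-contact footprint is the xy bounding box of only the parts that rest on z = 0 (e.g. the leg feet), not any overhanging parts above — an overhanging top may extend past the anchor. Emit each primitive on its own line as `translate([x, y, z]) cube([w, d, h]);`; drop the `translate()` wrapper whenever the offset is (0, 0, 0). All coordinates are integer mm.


translate([230, 158, 0]) cube([2880, 143, 2370]);
translate([230, 4225, 0]) cube([2880, 143, 2370]);
translate([230, 301, 0]) cube([143, 3924, 2370]);
translate([2967, 301, 0]) cube([143, 3924, 2370]);


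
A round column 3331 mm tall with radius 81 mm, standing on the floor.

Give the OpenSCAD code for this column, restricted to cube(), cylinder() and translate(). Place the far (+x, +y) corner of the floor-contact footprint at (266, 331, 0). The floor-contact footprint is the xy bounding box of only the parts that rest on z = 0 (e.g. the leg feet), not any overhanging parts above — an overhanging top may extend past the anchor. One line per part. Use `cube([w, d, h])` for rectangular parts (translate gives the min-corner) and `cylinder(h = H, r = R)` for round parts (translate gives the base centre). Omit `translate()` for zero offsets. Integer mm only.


translate([185, 250, 0]) cylinder(h = 3331, r = 81);


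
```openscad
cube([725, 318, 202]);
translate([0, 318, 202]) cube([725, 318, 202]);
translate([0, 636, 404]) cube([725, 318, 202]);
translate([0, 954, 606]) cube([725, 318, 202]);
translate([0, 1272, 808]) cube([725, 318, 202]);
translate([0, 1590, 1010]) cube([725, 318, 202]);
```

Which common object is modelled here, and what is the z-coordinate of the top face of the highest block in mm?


A staircase. The total rise is 1212 mm.

6 identical blocks, each offset up and back from the previous — a staircase. Each step is 202 mm tall and there are 6 of them, so the total rise is 6 × 202 = 1212 mm.


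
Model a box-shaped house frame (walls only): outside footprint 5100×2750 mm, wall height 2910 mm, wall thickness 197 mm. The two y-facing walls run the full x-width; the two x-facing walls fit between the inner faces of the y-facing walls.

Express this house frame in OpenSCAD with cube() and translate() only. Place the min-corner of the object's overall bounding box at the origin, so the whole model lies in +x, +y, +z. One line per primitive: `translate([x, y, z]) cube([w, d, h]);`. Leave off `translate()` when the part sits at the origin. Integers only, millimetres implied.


cube([5100, 197, 2910]);
translate([0, 2553, 0]) cube([5100, 197, 2910]);
translate([0, 197, 0]) cube([197, 2356, 2910]);
translate([4903, 197, 0]) cube([197, 2356, 2910]);


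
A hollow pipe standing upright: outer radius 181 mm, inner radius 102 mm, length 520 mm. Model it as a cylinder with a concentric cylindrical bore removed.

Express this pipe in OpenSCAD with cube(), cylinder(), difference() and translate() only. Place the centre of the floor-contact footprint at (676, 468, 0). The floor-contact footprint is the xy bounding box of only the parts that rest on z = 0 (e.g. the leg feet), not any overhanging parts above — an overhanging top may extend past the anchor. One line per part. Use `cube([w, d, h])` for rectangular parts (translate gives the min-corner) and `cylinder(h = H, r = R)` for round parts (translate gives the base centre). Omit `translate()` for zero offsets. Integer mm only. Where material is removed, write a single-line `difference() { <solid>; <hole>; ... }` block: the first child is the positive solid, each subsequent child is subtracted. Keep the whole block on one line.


difference() { translate([676, 468, 0]) cylinder(h = 520, r = 181); translate([676, 468, 0]) cylinder(h = 520, r = 102); }


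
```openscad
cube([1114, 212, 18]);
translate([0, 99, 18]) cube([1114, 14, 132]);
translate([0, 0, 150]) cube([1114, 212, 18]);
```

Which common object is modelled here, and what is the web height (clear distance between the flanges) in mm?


An I-beam. The web height is 132 mm.

Two wide flanges with a thin centred web — an I-beam. Overall 168 mm minus two 18 mm flanges gives a web of 168 − 2·18 = 132 mm.
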